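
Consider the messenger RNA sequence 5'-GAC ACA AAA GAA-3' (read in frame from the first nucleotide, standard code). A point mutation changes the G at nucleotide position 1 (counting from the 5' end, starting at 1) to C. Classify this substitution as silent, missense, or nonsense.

missense

Position 1 falls in codon 1: GAC → Asp.
After the substitution the codon is CAC → His.
Asp ≠ His, so this is a missense mutation.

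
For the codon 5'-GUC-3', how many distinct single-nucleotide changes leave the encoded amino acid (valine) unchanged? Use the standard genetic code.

3

Position 1: none → 0 synonymous.
Position 2: none → 0 synonymous.
Position 3: GUU, GUA, GUG → 3 synonymous.
Total: 0 + 0 + 3 = 3.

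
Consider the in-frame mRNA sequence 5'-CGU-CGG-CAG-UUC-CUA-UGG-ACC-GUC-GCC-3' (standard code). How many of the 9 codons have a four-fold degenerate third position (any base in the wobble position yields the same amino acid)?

Codon 1 CGU (Arg): third position 4-fold.
Codon 2 CGG (Arg): third position 4-fold.
Codon 3 CAG (Gln): third position 2-fold.
Codon 4 UUC (Phe): third position 2-fold.
Codon 5 CUA (Leu): third position 4-fold.
Codon 6 UGG (Trp): third position 1-fold.
Codon 7 ACC (Thr): third position 4-fold.
Codon 8 GUC (Val): third position 4-fold.
Codon 9 GCC (Ala): third position 4-fold.
Four-fold degenerate third positions: 6.

6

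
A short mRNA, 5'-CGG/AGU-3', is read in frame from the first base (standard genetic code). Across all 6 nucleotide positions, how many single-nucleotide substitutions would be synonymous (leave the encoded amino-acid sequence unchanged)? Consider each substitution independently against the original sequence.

5

Codon 1 (CGG, Arg): 4 synonymous substitutions.
Codon 2 (AGU, Ser): 1 synonymous substitution.
Total: 4 + 1 = 5.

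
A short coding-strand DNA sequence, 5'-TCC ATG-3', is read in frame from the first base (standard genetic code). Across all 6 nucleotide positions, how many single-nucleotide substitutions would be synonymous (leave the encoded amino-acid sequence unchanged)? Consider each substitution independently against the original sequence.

3

Codon 1 (TCC, Ser): 3 synonymous substitutions.
Codon 2 (ATG, Met): 0 synonymous substitutions.
Total: 3 + 0 = 3.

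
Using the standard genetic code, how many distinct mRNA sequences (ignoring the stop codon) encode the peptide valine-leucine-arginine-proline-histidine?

1152

Val: 4 codons.
Leu: 6 codons.
Arg: 6 codons.
Pro: 4 codons.
His: 2 codons.
4 × 6 × 6 × 4 × 2 = 1152.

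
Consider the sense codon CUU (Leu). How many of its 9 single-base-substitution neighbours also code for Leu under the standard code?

Position 1: none → 0 synonymous.
Position 2: none → 0 synonymous.
Position 3: CUC, CUA, CUG → 3 synonymous.
Total: 0 + 0 + 3 = 3.

3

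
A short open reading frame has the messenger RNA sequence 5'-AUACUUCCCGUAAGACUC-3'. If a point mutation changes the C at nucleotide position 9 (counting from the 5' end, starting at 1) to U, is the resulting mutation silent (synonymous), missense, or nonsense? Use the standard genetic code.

silent

Position 9 falls in codon 3: CCC → Pro.
After the substitution the codon is CCU → Pro.
Both encode Pro, so the change is synonymous.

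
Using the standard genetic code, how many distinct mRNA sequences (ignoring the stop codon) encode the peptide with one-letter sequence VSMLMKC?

576

Val: 4 codons.
Ser: 6 codons.
Met: 1 codon.
Leu: 6 codons.
Met: 1 codon.
Lys: 2 codons.
Cys: 2 codons.
4 × 6 × 1 × 6 × 1 × 2 × 2 = 576.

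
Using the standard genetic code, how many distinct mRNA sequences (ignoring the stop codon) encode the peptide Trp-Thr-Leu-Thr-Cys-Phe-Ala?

1536

Trp: 1 codon.
Thr: 4 codons.
Leu: 6 codons.
Thr: 4 codons.
Cys: 2 codons.
Phe: 2 codons.
Ala: 4 codons.
1 × 4 × 6 × 4 × 2 × 2 × 4 = 1536.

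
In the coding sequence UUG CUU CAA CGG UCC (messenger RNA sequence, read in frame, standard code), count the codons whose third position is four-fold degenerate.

Codon 1 UUG (Leu): third position 2-fold.
Codon 2 CUU (Leu): third position 4-fold.
Codon 3 CAA (Gln): third position 2-fold.
Codon 4 CGG (Arg): third position 4-fold.
Codon 5 UCC (Ser): third position 4-fold.
Four-fold degenerate third positions: 3.

3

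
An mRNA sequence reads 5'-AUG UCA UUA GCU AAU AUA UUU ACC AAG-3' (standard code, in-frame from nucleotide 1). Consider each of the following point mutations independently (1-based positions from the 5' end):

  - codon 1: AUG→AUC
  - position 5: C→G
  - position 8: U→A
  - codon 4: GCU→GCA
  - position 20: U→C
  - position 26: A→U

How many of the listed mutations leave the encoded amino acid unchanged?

Codon 1: AUG (Met) → AUC (Ile) — missense.
Codon 2: UCA (Ser) → UGA (Stop) — nonsense.
Codon 3: UUA (Leu) → UAA (Stop) — nonsense.
Codon 4: GCU (Ala) → GCA (Ala) — synonymous.
Codon 7: UUU (Phe) → UCU (Ser) — missense.
Codon 9: AAG (Lys) → AUG (Met) — missense.
Synonymous: 1 of 6.

1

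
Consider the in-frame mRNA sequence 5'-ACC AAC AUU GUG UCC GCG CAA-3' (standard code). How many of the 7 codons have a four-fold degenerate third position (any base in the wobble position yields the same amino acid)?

4

Codon 1 ACC (Thr): third position 4-fold.
Codon 2 AAC (Asn): third position 2-fold.
Codon 3 AUU (Ile): third position 3-fold.
Codon 4 GUG (Val): third position 4-fold.
Codon 5 UCC (Ser): third position 4-fold.
Codon 6 GCG (Ala): third position 4-fold.
Codon 7 CAA (Gln): third position 2-fold.
Four-fold degenerate third positions: 4.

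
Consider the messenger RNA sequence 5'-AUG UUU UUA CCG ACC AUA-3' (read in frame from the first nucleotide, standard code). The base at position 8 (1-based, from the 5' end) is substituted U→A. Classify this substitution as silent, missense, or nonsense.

Position 8 falls in codon 3: UUA → Leu.
After the substitution the codon is UAA → Stop.
The new codon is a stop codon, so this is a nonsense mutation.

nonsense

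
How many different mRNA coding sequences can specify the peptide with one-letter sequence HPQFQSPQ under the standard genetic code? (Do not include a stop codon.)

His: 2 codons.
Pro: 4 codons.
Gln: 2 codons.
Phe: 2 codons.
Gln: 2 codons.
Ser: 6 codons.
Pro: 4 codons.
Gln: 2 codons.
2 × 4 × 2 × 2 × 2 × 6 × 4 × 2 = 3072.

3072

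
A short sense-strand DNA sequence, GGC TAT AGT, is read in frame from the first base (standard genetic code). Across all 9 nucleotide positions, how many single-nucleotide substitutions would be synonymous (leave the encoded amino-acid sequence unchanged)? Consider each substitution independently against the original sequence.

Codon 1 (GGC, Gly): 3 synonymous substitutions.
Codon 2 (TAT, Tyr): 1 synonymous substitution.
Codon 3 (AGT, Ser): 1 synonymous substitution.
Total: 3 + 1 + 1 = 5.

5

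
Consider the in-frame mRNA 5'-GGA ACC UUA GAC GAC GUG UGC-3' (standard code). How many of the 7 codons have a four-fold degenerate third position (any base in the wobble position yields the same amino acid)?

3

Codon 1 GGA (Gly): third position 4-fold.
Codon 2 ACC (Thr): third position 4-fold.
Codon 3 UUA (Leu): third position 2-fold.
Codon 4 GAC (Asp): third position 2-fold.
Codon 5 GAC (Asp): third position 2-fold.
Codon 6 GUG (Val): third position 4-fold.
Codon 7 UGC (Cys): third position 2-fold.
Four-fold degenerate third positions: 3.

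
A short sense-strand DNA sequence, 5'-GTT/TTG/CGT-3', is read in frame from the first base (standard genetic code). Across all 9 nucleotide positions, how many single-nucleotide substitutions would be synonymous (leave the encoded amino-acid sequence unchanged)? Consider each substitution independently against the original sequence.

Codon 1 (GTT, Val): 3 synonymous substitutions.
Codon 2 (TTG, Leu): 2 synonymous substitutions.
Codon 3 (CGT, Arg): 3 synonymous substitutions.
Total: 3 + 2 + 3 = 8.

8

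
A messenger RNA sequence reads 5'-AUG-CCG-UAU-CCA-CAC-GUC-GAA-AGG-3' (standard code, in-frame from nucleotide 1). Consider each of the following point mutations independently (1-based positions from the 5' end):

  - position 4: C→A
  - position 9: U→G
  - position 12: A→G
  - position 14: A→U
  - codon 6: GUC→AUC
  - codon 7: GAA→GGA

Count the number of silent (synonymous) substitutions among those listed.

Codon 2: CCG (Pro) → ACG (Thr) — missense.
Codon 3: UAU (Tyr) → UAG (Stop) — nonsense.
Codon 4: CCA (Pro) → CCG (Pro) — synonymous.
Codon 5: CAC (His) → CUC (Leu) — missense.
Codon 6: GUC (Val) → AUC (Ile) — missense.
Codon 7: GAA (Glu) → GGA (Gly) — missense.
Synonymous: 1 of 6.

1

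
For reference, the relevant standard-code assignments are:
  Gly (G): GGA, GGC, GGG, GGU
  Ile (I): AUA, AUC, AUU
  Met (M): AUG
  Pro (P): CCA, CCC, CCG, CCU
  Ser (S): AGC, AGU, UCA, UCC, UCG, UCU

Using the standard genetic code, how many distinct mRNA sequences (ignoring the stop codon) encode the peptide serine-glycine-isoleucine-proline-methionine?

288

Ser: 6 codons.
Gly: 4 codons.
Ile: 3 codons.
Pro: 4 codons.
Met: 1 codon.
6 × 4 × 3 × 4 × 1 = 288.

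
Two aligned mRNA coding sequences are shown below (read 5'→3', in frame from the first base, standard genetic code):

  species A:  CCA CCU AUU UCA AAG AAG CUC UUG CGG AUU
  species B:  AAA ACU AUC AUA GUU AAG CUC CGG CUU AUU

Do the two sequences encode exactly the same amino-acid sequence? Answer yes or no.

Codon 1: CCA Pro / AAA Lys — nonsynonymous.
Codon 2: CCU Pro / ACU Thr — nonsynonymous.
Codon 3: AUU Ile / AUC Ile — synonymous.
Codon 4: UCA Ser / AUA Ile — nonsynonymous.
Codon 5: AAG Lys / GUU Val — nonsynonymous.
Codon 6: AAG Lys / AAG Lys — identical.
Codon 7: CUC Leu / CUC Leu — identical.
Codon 8: UUG Leu / CGG Arg — nonsynonymous.
Codon 9: CGG Arg / CUU Leu — nonsynonymous.
Codon 10: AUU Ile / AUU Ile — identical.
Nonsynonymous differences: 6 → different protein.

no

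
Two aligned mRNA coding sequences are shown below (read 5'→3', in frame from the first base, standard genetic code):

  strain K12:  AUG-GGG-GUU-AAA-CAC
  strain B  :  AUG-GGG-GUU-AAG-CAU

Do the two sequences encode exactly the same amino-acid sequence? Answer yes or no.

yes

Codon 1: AUG Met / AUG Met — identical.
Codon 2: GGG Gly / GGG Gly — identical.
Codon 3: GUU Val / GUU Val — identical.
Codon 4: AAA Lys / AAG Lys — synonymous.
Codon 5: CAC His / CAU His — synonymous.
Nonsynonymous differences: 0 → same protein.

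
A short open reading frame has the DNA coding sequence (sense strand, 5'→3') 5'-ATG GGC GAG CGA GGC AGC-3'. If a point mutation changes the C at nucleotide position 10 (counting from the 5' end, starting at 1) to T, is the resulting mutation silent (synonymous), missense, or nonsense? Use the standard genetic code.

nonsense

Position 10 falls in codon 4: CGA → Arg.
After the substitution the codon is TGA → Stop.
The new codon is a stop codon, so this is a nonsense mutation.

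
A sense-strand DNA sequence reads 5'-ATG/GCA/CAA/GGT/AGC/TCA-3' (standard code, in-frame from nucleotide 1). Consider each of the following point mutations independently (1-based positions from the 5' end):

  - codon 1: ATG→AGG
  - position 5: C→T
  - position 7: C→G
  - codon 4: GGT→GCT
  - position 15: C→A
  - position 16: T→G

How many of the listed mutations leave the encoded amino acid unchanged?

Codon 1: ATG (Met) → AGG (Arg) — missense.
Codon 2: GCA (Ala) → GTA (Val) — missense.
Codon 3: CAA (Gln) → GAA (Glu) — missense.
Codon 4: GGT (Gly) → GCT (Ala) — missense.
Codon 5: AGC (Ser) → AGA (Arg) — missense.
Codon 6: TCA (Ser) → GCA (Ala) — missense.
Synonymous: 0 of 6.

0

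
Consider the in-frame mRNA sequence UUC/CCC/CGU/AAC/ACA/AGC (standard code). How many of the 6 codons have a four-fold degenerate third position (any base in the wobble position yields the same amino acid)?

3

Codon 1 UUC (Phe): third position 2-fold.
Codon 2 CCC (Pro): third position 4-fold.
Codon 3 CGU (Arg): third position 4-fold.
Codon 4 AAC (Asn): third position 2-fold.
Codon 5 ACA (Thr): third position 4-fold.
Codon 6 AGC (Ser): third position 2-fold.
Four-fold degenerate third positions: 3.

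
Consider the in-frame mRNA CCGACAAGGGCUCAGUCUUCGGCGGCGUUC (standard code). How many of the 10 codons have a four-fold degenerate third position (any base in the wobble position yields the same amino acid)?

7

Codon 1 CCG (Pro): third position 4-fold.
Codon 2 ACA (Thr): third position 4-fold.
Codon 3 AGG (Arg): third position 2-fold.
Codon 4 GCU (Ala): third position 4-fold.
Codon 5 CAG (Gln): third position 2-fold.
Codon 6 UCU (Ser): third position 4-fold.
Codon 7 UCG (Ser): third position 4-fold.
Codon 8 GCG (Ala): third position 4-fold.
Codon 9 GCG (Ala): third position 4-fold.
Codon 10 UUC (Phe): third position 2-fold.
Four-fold degenerate third positions: 7.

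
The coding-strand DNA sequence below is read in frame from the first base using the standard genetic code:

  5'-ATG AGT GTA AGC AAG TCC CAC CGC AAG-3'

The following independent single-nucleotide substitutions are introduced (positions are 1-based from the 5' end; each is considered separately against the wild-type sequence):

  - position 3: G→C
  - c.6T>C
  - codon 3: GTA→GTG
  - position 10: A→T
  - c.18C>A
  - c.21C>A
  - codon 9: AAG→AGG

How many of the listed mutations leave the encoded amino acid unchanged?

3

Codon 1: ATG (Met) → ATC (Ile) — missense.
Codon 2: AGT (Ser) → AGC (Ser) — synonymous.
Codon 3: GTA (Val) → GTG (Val) — synonymous.
Codon 4: AGC (Ser) → TGC (Cys) — missense.
Codon 6: TCC (Ser) → TCA (Ser) — synonymous.
Codon 7: CAC (His) → CAA (Gln) — missense.
Codon 9: AAG (Lys) → AGG (Arg) — missense.
Synonymous: 3 of 7.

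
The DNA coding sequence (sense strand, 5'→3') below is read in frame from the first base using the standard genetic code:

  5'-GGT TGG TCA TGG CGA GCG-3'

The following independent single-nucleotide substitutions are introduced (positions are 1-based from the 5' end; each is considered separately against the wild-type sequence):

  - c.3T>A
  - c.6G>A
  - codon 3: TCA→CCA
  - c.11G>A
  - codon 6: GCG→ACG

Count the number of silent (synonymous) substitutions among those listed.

Codon 1: GGT (Gly) → GGA (Gly) — synonymous.
Codon 2: TGG (Trp) → TGA (Stop) — nonsense.
Codon 3: TCA (Ser) → CCA (Pro) — missense.
Codon 4: TGG (Trp) → TAG (Stop) — nonsense.
Codon 6: GCG (Ala) → ACG (Thr) — missense.
Synonymous: 1 of 5.

1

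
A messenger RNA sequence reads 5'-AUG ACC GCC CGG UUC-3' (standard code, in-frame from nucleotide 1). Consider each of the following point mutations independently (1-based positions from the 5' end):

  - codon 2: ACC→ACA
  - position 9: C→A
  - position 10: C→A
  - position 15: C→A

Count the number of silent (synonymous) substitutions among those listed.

3

Codon 2: ACC (Thr) → ACA (Thr) — synonymous.
Codon 3: GCC (Ala) → GCA (Ala) — synonymous.
Codon 4: CGG (Arg) → AGG (Arg) — synonymous.
Codon 5: UUC (Phe) → UUA (Leu) — missense.
Synonymous: 3 of 4.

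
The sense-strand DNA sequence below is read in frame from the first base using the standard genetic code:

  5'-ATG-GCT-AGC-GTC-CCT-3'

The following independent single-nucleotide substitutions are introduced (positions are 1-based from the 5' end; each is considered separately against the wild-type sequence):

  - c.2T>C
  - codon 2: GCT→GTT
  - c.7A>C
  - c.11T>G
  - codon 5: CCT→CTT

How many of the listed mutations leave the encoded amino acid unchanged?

Codon 1: ATG (Met) → ACG (Thr) — missense.
Codon 2: GCT (Ala) → GTT (Val) — missense.
Codon 3: AGC (Ser) → CGC (Arg) — missense.
Codon 4: GTC (Val) → GGC (Gly) — missense.
Codon 5: CCT (Pro) → CTT (Leu) — missense.
Synonymous: 0 of 5.

0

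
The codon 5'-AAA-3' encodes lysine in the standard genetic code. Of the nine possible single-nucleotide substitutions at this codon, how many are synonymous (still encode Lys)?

Position 1: none → 0 synonymous.
Position 2: none → 0 synonymous.
Position 3: AAG → 1 synonymous.
Total: 0 + 0 + 1 = 1.

1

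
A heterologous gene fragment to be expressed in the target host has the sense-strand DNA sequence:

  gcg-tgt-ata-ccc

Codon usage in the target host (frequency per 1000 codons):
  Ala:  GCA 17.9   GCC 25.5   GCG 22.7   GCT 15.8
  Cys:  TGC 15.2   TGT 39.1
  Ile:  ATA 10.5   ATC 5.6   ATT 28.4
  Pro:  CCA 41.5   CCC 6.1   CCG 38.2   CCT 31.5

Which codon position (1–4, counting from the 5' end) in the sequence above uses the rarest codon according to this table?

Codon 1 GCG (Ala): 22.7 per 1000.
Codon 2 TGT (Cys): 39.1 per 1000.
Codon 3 ATA (Ile): 10.5 per 1000.
Codon 4 CCC (Pro): 6.1 per 1000.
Lowest frequency is 6.1 at codon 4.

4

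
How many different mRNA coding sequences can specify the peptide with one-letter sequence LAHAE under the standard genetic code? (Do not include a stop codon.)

384

Leu: 6 codons.
Ala: 4 codons.
His: 2 codons.
Ala: 4 codons.
Glu: 2 codons.
6 × 4 × 2 × 4 × 2 = 384.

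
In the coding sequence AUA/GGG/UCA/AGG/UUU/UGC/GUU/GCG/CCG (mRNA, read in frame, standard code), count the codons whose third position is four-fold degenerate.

5

Codon 1 AUA (Ile): third position 3-fold.
Codon 2 GGG (Gly): third position 4-fold.
Codon 3 UCA (Ser): third position 4-fold.
Codon 4 AGG (Arg): third position 2-fold.
Codon 5 UUU (Phe): third position 2-fold.
Codon 6 UGC (Cys): third position 2-fold.
Codon 7 GUU (Val): third position 4-fold.
Codon 8 GCG (Ala): third position 4-fold.
Codon 9 CCG (Pro): third position 4-fold.
Four-fold degenerate third positions: 5.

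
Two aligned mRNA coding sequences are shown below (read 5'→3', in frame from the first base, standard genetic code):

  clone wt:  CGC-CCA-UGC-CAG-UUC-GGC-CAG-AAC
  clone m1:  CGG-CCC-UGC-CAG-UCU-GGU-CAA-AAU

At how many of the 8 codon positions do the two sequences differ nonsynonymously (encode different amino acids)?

1

Codon 1: CGC Arg / CGG Arg — synonymous.
Codon 2: CCA Pro / CCC Pro — synonymous.
Codon 3: UGC Cys / UGC Cys — identical.
Codon 4: CAG Gln / CAG Gln — identical.
Codon 5: UUC Phe / UCU Ser — nonsynonymous.
Codon 6: GGC Gly / GGU Gly — synonymous.
Codon 7: CAG Gln / CAA Gln — synonymous.
Codon 8: AAC Asn / AAU Asn — synonymous.
Nonsynonymous differences: 1.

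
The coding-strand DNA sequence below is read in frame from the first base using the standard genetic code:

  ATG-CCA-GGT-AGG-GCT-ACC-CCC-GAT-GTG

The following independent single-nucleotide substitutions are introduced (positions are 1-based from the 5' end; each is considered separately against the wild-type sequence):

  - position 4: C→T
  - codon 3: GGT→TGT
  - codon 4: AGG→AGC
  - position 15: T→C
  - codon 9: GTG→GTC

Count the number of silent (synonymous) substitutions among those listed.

2

Codon 2: CCA (Pro) → TCA (Ser) — missense.
Codon 3: GGT (Gly) → TGT (Cys) — missense.
Codon 4: AGG (Arg) → AGC (Ser) — missense.
Codon 5: GCT (Ala) → GCC (Ala) — synonymous.
Codon 9: GTG (Val) → GTC (Val) — synonymous.
Synonymous: 2 of 5.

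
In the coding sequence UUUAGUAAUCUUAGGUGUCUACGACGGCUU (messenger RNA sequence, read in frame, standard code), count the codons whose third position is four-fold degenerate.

Codon 1 UUU (Phe): third position 2-fold.
Codon 2 AGU (Ser): third position 2-fold.
Codon 3 AAU (Asn): third position 2-fold.
Codon 4 CUU (Leu): third position 4-fold.
Codon 5 AGG (Arg): third position 2-fold.
Codon 6 UGU (Cys): third position 2-fold.
Codon 7 CUA (Leu): third position 4-fold.
Codon 8 CGA (Arg): third position 4-fold.
Codon 9 CGG (Arg): third position 4-fold.
Codon 10 CUU (Leu): third position 4-fold.
Four-fold degenerate third positions: 5.

5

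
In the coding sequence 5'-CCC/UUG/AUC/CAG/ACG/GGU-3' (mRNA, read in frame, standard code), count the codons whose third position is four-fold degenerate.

Codon 1 CCC (Pro): third position 4-fold.
Codon 2 UUG (Leu): third position 2-fold.
Codon 3 AUC (Ile): third position 3-fold.
Codon 4 CAG (Gln): third position 2-fold.
Codon 5 ACG (Thr): third position 4-fold.
Codon 6 GGU (Gly): third position 4-fold.
Four-fold degenerate third positions: 3.

3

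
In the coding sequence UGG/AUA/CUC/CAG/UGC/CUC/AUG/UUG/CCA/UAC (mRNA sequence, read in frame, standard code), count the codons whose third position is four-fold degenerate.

Codon 1 UGG (Trp): third position 1-fold.
Codon 2 AUA (Ile): third position 3-fold.
Codon 3 CUC (Leu): third position 4-fold.
Codon 4 CAG (Gln): third position 2-fold.
Codon 5 UGC (Cys): third position 2-fold.
Codon 6 CUC (Leu): third position 4-fold.
Codon 7 AUG (Met): third position 1-fold.
Codon 8 UUG (Leu): third position 2-fold.
Codon 9 CCA (Pro): third position 4-fold.
Codon 10 UAC (Tyr): third position 2-fold.
Four-fold degenerate third positions: 3.

3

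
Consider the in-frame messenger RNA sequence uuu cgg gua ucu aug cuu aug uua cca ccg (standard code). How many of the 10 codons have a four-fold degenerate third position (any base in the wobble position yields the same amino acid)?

Codon 1 UUU (Phe): third position 2-fold.
Codon 2 CGG (Arg): third position 4-fold.
Codon 3 GUA (Val): third position 4-fold.
Codon 4 UCU (Ser): third position 4-fold.
Codon 5 AUG (Met): third position 1-fold.
Codon 6 CUU (Leu): third position 4-fold.
Codon 7 AUG (Met): third position 1-fold.
Codon 8 UUA (Leu): third position 2-fold.
Codon 9 CCA (Pro): third position 4-fold.
Codon 10 CCG (Pro): third position 4-fold.
Four-fold degenerate third positions: 6.

6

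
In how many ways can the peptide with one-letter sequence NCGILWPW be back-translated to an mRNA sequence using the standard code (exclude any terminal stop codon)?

Asn: 2 codons.
Cys: 2 codons.
Gly: 4 codons.
Ile: 3 codons.
Leu: 6 codons.
Trp: 1 codon.
Pro: 4 codons.
Trp: 1 codon.
2 × 2 × 4 × 3 × 6 × 1 × 4 × 1 = 1152.

1152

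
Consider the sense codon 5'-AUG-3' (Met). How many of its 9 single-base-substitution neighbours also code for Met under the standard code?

Position 1: none → 0 synonymous.
Position 2: none → 0 synonymous.
Position 3: none → 0 synonymous.
Total: 0 + 0 + 0 = 0.

0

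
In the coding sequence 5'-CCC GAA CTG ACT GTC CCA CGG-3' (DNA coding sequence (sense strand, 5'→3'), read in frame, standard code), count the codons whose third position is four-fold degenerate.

Codon 1 CCC (Pro): third position 4-fold.
Codon 2 GAA (Glu): third position 2-fold.
Codon 3 CTG (Leu): third position 4-fold.
Codon 4 ACT (Thr): third position 4-fold.
Codon 5 GTC (Val): third position 4-fold.
Codon 6 CCA (Pro): third position 4-fold.
Codon 7 CGG (Arg): third position 4-fold.
Four-fold degenerate third positions: 6.

6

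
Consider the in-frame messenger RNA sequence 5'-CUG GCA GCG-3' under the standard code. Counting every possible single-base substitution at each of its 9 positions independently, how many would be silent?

Codon 1 (CUG, Leu): 4 synonymous substitutions.
Codon 2 (GCA, Ala): 3 synonymous substitutions.
Codon 3 (GCG, Ala): 3 synonymous substitutions.
Total: 4 + 3 + 3 = 10.

10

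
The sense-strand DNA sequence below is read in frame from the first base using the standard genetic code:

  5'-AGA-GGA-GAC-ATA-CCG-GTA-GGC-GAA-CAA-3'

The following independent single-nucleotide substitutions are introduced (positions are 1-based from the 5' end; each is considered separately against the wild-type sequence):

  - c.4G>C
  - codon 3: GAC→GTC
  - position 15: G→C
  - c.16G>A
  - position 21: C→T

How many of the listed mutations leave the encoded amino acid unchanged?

Codon 2: GGA (Gly) → CGA (Arg) — missense.
Codon 3: GAC (Asp) → GTC (Val) — missense.
Codon 5: CCG (Pro) → CCC (Pro) — synonymous.
Codon 6: GTA (Val) → ATA (Ile) — missense.
Codon 7: GGC (Gly) → GGT (Gly) — synonymous.
Synonymous: 2 of 5.

2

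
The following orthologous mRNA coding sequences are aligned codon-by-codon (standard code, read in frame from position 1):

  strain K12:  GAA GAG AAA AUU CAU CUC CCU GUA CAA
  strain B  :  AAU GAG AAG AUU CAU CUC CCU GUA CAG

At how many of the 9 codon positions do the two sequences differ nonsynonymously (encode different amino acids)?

Codon 1: GAA Glu / AAU Asn — nonsynonymous.
Codon 2: GAG Glu / GAG Glu — identical.
Codon 3: AAA Lys / AAG Lys — synonymous.
Codon 4: AUU Ile / AUU Ile — identical.
Codon 5: CAU His / CAU His — identical.
Codon 6: CUC Leu / CUC Leu — identical.
Codon 7: CCU Pro / CCU Pro — identical.
Codon 8: GUA Val / GUA Val — identical.
Codon 9: CAA Gln / CAG Gln — synonymous.
Nonsynonymous differences: 1.

1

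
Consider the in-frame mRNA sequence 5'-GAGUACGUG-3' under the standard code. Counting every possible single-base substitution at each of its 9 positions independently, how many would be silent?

Codon 1 (GAG, Glu): 1 synonymous substitution.
Codon 2 (UAC, Tyr): 1 synonymous substitution.
Codon 3 (GUG, Val): 3 synonymous substitutions.
Total: 1 + 1 + 3 = 5.

5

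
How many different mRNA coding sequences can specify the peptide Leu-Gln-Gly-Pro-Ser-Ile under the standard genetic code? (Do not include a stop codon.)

3456

Leu: 6 codons.
Gln: 2 codons.
Gly: 4 codons.
Pro: 4 codons.
Ser: 6 codons.
Ile: 3 codons.
6 × 2 × 4 × 4 × 6 × 3 = 3456.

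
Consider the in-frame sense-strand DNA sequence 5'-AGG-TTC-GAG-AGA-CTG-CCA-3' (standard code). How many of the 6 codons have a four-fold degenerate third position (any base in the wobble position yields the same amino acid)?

Codon 1 AGG (Arg): third position 2-fold.
Codon 2 TTC (Phe): third position 2-fold.
Codon 3 GAG (Glu): third position 2-fold.
Codon 4 AGA (Arg): third position 2-fold.
Codon 5 CTG (Leu): third position 4-fold.
Codon 6 CCA (Pro): third position 4-fold.
Four-fold degenerate third positions: 2.

2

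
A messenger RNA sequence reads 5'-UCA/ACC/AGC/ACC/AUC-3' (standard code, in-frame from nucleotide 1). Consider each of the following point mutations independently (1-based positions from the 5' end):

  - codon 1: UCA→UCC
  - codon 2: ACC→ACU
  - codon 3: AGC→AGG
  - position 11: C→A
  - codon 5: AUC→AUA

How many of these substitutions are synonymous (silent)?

3

Codon 1: UCA (Ser) → UCC (Ser) — synonymous.
Codon 2: ACC (Thr) → ACU (Thr) — synonymous.
Codon 3: AGC (Ser) → AGG (Arg) — missense.
Codon 4: ACC (Thr) → AAC (Asn) — missense.
Codon 5: AUC (Ile) → AUA (Ile) — synonymous.
Synonymous: 3 of 5.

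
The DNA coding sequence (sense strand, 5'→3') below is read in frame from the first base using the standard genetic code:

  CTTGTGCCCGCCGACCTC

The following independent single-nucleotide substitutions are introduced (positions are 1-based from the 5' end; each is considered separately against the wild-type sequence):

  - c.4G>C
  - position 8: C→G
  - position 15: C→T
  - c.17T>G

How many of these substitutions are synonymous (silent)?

1

Codon 2: GTG (Val) → CTG (Leu) — missense.
Codon 3: CCC (Pro) → CGC (Arg) — missense.
Codon 5: GAC (Asp) → GAT (Asp) — synonymous.
Codon 6: CTC (Leu) → CGC (Arg) — missense.
Synonymous: 1 of 4.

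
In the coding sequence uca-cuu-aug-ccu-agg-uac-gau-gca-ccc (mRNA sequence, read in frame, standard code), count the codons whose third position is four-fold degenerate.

5

Codon 1 UCA (Ser): third position 4-fold.
Codon 2 CUU (Leu): third position 4-fold.
Codon 3 AUG (Met): third position 1-fold.
Codon 4 CCU (Pro): third position 4-fold.
Codon 5 AGG (Arg): third position 2-fold.
Codon 6 UAC (Tyr): third position 2-fold.
Codon 7 GAU (Asp): third position 2-fold.
Codon 8 GCA (Ala): third position 4-fold.
Codon 9 CCC (Pro): third position 4-fold.
Four-fold degenerate third positions: 5.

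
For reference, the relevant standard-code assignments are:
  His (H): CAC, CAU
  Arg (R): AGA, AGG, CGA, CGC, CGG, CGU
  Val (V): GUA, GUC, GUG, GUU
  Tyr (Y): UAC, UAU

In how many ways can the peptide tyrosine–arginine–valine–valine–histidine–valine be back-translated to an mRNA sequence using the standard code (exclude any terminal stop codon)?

Tyr: 2 codons.
Arg: 6 codons.
Val: 4 codons.
Val: 4 codons.
His: 2 codons.
Val: 4 codons.
2 × 6 × 4 × 4 × 2 × 4 = 1536.

1536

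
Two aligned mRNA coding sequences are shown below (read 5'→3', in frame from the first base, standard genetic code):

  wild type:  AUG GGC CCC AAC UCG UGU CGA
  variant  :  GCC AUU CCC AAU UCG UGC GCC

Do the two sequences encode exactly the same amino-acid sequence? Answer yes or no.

no

Codon 1: AUG Met / GCC Ala — nonsynonymous.
Codon 2: GGC Gly / AUU Ile — nonsynonymous.
Codon 3: CCC Pro / CCC Pro — identical.
Codon 4: AAC Asn / AAU Asn — synonymous.
Codon 5: UCG Ser / UCG Ser — identical.
Codon 6: UGU Cys / UGC Cys — synonymous.
Codon 7: CGA Arg / GCC Ala — nonsynonymous.
Nonsynonymous differences: 3 → different protein.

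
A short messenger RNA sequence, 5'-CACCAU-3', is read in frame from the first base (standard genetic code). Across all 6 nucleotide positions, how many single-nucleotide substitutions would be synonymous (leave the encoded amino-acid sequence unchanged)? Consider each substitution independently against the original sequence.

2

Codon 1 (CAC, His): 1 synonymous substitution.
Codon 2 (CAU, His): 1 synonymous substitution.
Total: 1 + 1 = 2.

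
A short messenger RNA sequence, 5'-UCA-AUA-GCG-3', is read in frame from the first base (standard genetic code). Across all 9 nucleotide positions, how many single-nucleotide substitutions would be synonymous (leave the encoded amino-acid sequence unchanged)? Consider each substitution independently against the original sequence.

Codon 1 (UCA, Ser): 3 synonymous substitutions.
Codon 2 (AUA, Ile): 2 synonymous substitutions.
Codon 3 (GCG, Ala): 3 synonymous substitutions.
Total: 3 + 2 + 3 = 8.

8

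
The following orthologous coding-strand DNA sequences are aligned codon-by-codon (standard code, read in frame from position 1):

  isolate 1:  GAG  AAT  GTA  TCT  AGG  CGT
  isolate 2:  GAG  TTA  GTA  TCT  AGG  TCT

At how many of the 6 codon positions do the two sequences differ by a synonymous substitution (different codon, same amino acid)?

Codon 1: GAG Glu / GAG Glu — identical.
Codon 2: AAT Asn / TTA Leu — nonsynonymous.
Codon 3: GTA Val / GTA Val — identical.
Codon 4: TCT Ser / TCT Ser — identical.
Codon 5: AGG Arg / AGG Arg — identical.
Codon 6: CGT Arg / TCT Ser — nonsynonymous.
Synonymous differences: 0.

0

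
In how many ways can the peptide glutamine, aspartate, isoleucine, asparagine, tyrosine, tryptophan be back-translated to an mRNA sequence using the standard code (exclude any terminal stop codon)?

48

Gln: 2 codons.
Asp: 2 codons.
Ile: 3 codons.
Asn: 2 codons.
Tyr: 2 codons.
Trp: 1 codon.
2 × 2 × 3 × 2 × 2 × 1 = 48.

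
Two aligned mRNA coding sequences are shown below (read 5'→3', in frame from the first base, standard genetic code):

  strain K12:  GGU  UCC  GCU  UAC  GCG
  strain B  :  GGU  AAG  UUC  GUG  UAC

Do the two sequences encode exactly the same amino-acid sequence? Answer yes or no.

no

Codon 1: GGU Gly / GGU Gly — identical.
Codon 2: UCC Ser / AAG Lys — nonsynonymous.
Codon 3: GCU Ala / UUC Phe — nonsynonymous.
Codon 4: UAC Tyr / GUG Val — nonsynonymous.
Codon 5: GCG Ala / UAC Tyr — nonsynonymous.
Nonsynonymous differences: 4 → different protein.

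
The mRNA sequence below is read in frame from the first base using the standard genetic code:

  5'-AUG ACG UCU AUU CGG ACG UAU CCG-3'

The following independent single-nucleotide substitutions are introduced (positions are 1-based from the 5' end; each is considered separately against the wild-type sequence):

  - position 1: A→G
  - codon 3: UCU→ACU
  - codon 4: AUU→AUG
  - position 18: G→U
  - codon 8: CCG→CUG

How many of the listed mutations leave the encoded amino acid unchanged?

Codon 1: AUG (Met) → GUG (Val) — missense.
Codon 3: UCU (Ser) → ACU (Thr) — missense.
Codon 4: AUU (Ile) → AUG (Met) — missense.
Codon 6: ACG (Thr) → ACU (Thr) — synonymous.
Codon 8: CCG (Pro) → CUG (Leu) — missense.
Synonymous: 1 of 5.

1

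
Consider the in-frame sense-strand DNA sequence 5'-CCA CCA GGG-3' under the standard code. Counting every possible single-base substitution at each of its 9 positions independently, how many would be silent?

9

Codon 1 (CCA, Pro): 3 synonymous substitutions.
Codon 2 (CCA, Pro): 3 synonymous substitutions.
Codon 3 (GGG, Gly): 3 synonymous substitutions.
Total: 3 + 3 + 3 = 9.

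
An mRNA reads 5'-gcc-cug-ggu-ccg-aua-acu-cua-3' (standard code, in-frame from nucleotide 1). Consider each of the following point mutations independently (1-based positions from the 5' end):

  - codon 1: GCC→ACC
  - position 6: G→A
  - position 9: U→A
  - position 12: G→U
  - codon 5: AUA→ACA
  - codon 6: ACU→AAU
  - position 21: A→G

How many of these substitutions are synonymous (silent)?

Codon 1: GCC (Ala) → ACC (Thr) — missense.
Codon 2: CUG (Leu) → CUA (Leu) — synonymous.
Codon 3: GGU (Gly) → GGA (Gly) — synonymous.
Codon 4: CCG (Pro) → CCU (Pro) — synonymous.
Codon 5: AUA (Ile) → ACA (Thr) — missense.
Codon 6: ACU (Thr) → AAU (Asn) — missense.
Codon 7: CUA (Leu) → CUG (Leu) — synonymous.
Synonymous: 4 of 7.

4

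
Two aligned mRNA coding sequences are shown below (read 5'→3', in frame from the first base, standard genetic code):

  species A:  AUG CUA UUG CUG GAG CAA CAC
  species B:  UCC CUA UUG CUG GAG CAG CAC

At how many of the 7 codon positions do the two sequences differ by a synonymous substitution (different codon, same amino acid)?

Codon 1: AUG Met / UCC Ser — nonsynonymous.
Codon 2: CUA Leu / CUA Leu — identical.
Codon 3: UUG Leu / UUG Leu — identical.
Codon 4: CUG Leu / CUG Leu — identical.
Codon 5: GAG Glu / GAG Glu — identical.
Codon 6: CAA Gln / CAG Gln — synonymous.
Codon 7: CAC His / CAC His — identical.
Synonymous differences: 1.

1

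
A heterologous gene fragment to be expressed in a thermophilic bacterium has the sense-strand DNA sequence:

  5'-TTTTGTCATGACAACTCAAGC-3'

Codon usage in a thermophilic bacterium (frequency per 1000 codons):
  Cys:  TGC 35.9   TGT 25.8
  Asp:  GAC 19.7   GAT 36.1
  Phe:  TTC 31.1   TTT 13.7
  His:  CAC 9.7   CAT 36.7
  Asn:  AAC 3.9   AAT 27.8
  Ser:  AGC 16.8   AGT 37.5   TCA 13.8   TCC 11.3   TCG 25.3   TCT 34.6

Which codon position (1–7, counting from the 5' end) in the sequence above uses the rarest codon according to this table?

5

Codon 1 TTT (Phe): 13.7 per 1000.
Codon 2 TGT (Cys): 25.8 per 1000.
Codon 3 CAT (His): 36.7 per 1000.
Codon 4 GAC (Asp): 19.7 per 1000.
Codon 5 AAC (Asn): 3.9 per 1000.
Codon 6 TCA (Ser): 13.8 per 1000.
Codon 7 AGC (Ser): 16.8 per 1000.
Lowest frequency is 3.9 at codon 5.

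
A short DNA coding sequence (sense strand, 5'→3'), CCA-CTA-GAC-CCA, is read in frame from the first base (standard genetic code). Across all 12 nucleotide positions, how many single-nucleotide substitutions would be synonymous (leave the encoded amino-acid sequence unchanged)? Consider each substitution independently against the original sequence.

11

Codon 1 (CCA, Pro): 3 synonymous substitutions.
Codon 2 (CTA, Leu): 4 synonymous substitutions.
Codon 3 (GAC, Asp): 1 synonymous substitution.
Codon 4 (CCA, Pro): 3 synonymous substitutions.
Total: 3 + 4 + 1 + 3 = 11.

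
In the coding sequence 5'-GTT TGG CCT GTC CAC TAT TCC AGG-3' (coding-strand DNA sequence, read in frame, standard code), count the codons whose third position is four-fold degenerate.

4

Codon 1 GTT (Val): third position 4-fold.
Codon 2 TGG (Trp): third position 1-fold.
Codon 3 CCT (Pro): third position 4-fold.
Codon 4 GTC (Val): third position 4-fold.
Codon 5 CAC (His): third position 2-fold.
Codon 6 TAT (Tyr): third position 2-fold.
Codon 7 TCC (Ser): third position 4-fold.
Codon 8 AGG (Arg): third position 2-fold.
Four-fold degenerate third positions: 4.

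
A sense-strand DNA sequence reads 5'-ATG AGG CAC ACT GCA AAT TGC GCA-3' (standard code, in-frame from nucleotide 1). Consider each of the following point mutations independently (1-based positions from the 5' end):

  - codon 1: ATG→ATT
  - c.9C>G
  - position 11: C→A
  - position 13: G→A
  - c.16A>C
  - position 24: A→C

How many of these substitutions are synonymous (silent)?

Codon 1: ATG (Met) → ATT (Ile) — missense.
Codon 3: CAC (His) → CAG (Gln) — missense.
Codon 4: ACT (Thr) → AAT (Asn) — missense.
Codon 5: GCA (Ala) → ACA (Thr) — missense.
Codon 6: AAT (Asn) → CAT (His) — missense.
Codon 8: GCA (Ala) → GCC (Ala) — synonymous.
Synonymous: 1 of 6.

1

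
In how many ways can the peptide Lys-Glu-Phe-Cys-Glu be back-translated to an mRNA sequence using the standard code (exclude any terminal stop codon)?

32

Lys: 2 codons.
Glu: 2 codons.
Phe: 2 codons.
Cys: 2 codons.
Glu: 2 codons.
2 × 2 × 2 × 2 × 2 = 32.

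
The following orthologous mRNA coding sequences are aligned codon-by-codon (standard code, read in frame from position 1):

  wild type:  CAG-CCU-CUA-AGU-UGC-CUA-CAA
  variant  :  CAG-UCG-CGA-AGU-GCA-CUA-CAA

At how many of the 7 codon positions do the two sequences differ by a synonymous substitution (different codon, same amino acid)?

Codon 1: CAG Gln / CAG Gln — identical.
Codon 2: CCU Pro / UCG Ser — nonsynonymous.
Codon 3: CUA Leu / CGA Arg — nonsynonymous.
Codon 4: AGU Ser / AGU Ser — identical.
Codon 5: UGC Cys / GCA Ala — nonsynonymous.
Codon 6: CUA Leu / CUA Leu — identical.
Codon 7: CAA Gln / CAA Gln — identical.
Synonymous differences: 0.

0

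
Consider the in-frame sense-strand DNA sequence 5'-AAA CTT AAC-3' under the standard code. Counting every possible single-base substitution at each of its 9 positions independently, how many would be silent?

5

Codon 1 (AAA, Lys): 1 synonymous substitution.
Codon 2 (CTT, Leu): 3 synonymous substitutions.
Codon 3 (AAC, Asn): 1 synonymous substitution.
Total: 1 + 3 + 1 = 5.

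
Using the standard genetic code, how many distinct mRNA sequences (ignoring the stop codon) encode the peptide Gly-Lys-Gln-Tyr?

32

Gly: 4 codons.
Lys: 2 codons.
Gln: 2 codons.
Tyr: 2 codons.
4 × 2 × 2 × 2 = 32.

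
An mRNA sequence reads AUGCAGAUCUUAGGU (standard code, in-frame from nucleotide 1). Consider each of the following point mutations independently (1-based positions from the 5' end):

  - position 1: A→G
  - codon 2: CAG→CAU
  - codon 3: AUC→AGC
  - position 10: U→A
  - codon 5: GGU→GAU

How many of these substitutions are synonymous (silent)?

Codon 1: AUG (Met) → GUG (Val) — missense.
Codon 2: CAG (Gln) → CAU (His) — missense.
Codon 3: AUC (Ile) → AGC (Ser) — missense.
Codon 4: UUA (Leu) → AUA (Ile) — missense.
Codon 5: GGU (Gly) → GAU (Asp) — missense.
Synonymous: 0 of 5.

0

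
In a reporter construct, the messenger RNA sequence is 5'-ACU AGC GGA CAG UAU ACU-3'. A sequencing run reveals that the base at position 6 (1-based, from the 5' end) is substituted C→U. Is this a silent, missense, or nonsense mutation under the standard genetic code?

Position 6 falls in codon 2: AGC → Ser.
After the substitution the codon is AGU → Ser.
Both encode Ser, so the change is synonymous.

silent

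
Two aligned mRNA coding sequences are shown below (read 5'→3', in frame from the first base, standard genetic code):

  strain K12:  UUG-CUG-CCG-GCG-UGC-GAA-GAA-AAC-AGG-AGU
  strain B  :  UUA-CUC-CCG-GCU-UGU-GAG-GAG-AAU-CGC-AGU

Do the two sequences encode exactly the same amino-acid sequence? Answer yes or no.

Codon 1: UUG Leu / UUA Leu — synonymous.
Codon 2: CUG Leu / CUC Leu — synonymous.
Codon 3: CCG Pro / CCG Pro — identical.
Codon 4: GCG Ala / GCU Ala — synonymous.
Codon 5: UGC Cys / UGU Cys — synonymous.
Codon 6: GAA Glu / GAG Glu — synonymous.
Codon 7: GAA Glu / GAG Glu — synonymous.
Codon 8: AAC Asn / AAU Asn — synonymous.
Codon 9: AGG Arg / CGC Arg — synonymous.
Codon 10: AGU Ser / AGU Ser — identical.
Nonsynonymous differences: 0 → same protein.

yes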